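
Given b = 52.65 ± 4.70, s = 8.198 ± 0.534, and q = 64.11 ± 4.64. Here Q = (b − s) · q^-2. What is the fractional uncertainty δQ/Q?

0.180

Let u = b − s = 44.45. δu = √(δb² + δs²) = √(22.1 + 0.285) = 4.73, so δu/u = 0.106.
Q is then a monomial in u, q:
δQ/Q = √((δu/u)² + (-2·δq/q)²) = √(0.0113 + 0.0210) = 0.180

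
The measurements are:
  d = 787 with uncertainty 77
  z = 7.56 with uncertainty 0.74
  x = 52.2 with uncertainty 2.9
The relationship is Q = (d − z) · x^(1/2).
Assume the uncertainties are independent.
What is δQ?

578

Let u = d − z = 779. δu = √(δd² + δz²) = √(5930 + 0.548) = 77.0, so δu/u = 0.0988.
Q is then a monomial in u, x:
δQ/Q = √((δu/u)² + (½·δx/x)²) = √(0.00976 + 0.000772) = 0.103
Q = 5630, so δQ = 0.103 × 5630 = 578.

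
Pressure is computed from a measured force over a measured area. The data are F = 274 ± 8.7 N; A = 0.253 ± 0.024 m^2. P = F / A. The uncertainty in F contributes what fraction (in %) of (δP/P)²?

(δP/P)² = (1·δF/F)² + (-1·δA/A)²
  F term: (1×0.0318)² = 0.00101
  A term: (-1×0.0949)² = 0.00900
Total = 0.0100. Share from F = 0.00101/0.0100 = 0.101.

10.1%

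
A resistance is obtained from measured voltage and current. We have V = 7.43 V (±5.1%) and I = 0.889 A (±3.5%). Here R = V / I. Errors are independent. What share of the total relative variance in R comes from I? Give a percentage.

(δR/R)² = (1·δV/V)² + (-1·δI/I)²
  V term: (1×0.0510)² = 0.00260
  I term: (-1×0.0350)² = 0.00123
Total = 0.00383. Share from I = 0.00123/0.00383 = 0.320.

32.0%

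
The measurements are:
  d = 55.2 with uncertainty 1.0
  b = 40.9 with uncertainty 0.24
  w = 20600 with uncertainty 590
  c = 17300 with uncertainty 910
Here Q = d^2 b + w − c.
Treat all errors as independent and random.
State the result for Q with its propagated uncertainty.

(1.28 ± 0.0470) × 10^5

Let p = d^2·b = 1.25e+05. δp/p = √((2·δd/d)² + (1·δb/b)²) = √(0.00131 + 3.44e-05) = 0.0367, so δp = 4570.
Q = p + w − c: δQ = √(δp² + δw² + δc²) = √(2.09e+07 + 3.48e+05 + 8.28e+05) = 4700
Q = 1.28e+05.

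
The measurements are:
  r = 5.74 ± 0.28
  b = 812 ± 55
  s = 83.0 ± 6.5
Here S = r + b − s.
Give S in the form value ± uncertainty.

735 ± 55.4

S is a linear combination, so absolute uncertainties add in quadrature:
  (δr)² = 0.0784;  (δb)² = 3020;  (δs)² = 42.2
δS = √(3070) = 55.4
S = 735.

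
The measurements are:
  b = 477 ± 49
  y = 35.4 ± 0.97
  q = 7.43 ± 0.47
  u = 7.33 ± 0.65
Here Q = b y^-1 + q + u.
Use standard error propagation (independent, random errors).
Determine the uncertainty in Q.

1.64

Let p = b·y^-1 = 13.5. δp/p = √((1·δb/b)² + (-1·δy/y)²) = √(0.0106 + 0.000751) = 0.106, so δp = 1.43.
Q = p + q + u: δQ = √(δp² + δq² + δu²) = √(2.05 + 0.221 + 0.423) = 1.64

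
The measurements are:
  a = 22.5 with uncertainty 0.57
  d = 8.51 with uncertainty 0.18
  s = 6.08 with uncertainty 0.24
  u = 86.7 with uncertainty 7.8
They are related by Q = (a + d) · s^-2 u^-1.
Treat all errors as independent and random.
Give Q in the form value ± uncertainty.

0.00968 ± 0.00117

Let w = a + d = 31.0. δw = √(δa² + δd²) = √(0.325 + 0.0324) = 0.598, so δw/w = 0.0193.
Q is then a monomial in w, s, u:
δQ/Q = √((δw/w)² + (-2·δs/s)² + (-1·δu/u)²) = √(0.000372 + 0.00623 + 0.00809) = 0.121
Q = 0.00968, so δQ = 0.121 × 0.00968 = 0.00117.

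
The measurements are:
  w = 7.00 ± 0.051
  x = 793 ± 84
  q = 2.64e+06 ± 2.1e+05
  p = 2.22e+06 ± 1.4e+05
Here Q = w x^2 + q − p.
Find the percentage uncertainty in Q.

Let h = w·x^2 = 4.4e+06. δh/h = √((1·δw/w)² + (2·δx/x)²) = √(5.31e-05 + 0.0449) = 0.212, so δh = 9.33e+05.
Q = h + q − p: δQ = √(δh² + δq² + δp²) = √(8.71e+11 + 4.41e+10 + 1.96e+10) = 9.67e+05
Q = 4.82e+06, so δQ/Q = 9.67e+05/4.82e+06 = 0.200.

20.0%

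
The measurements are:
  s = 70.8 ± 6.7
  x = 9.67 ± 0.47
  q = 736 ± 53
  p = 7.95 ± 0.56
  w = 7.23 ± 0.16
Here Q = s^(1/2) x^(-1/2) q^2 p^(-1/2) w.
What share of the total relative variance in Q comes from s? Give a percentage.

8.85%

(δQ/Q)² = (½·δs/s)² + (−½·δx/x)² + (2·δq/q)² + (−½·δp/p)² + (1·δw/w)²
  s term: (0.5×0.0946)² = 0.00224
  x term: (-0.5×0.0486)² = 0.000591
  q term: (2×0.0720)² = 0.0207
  p term: (-0.5×0.0704)² = 0.00124
  w term: (1×0.0221)² = 0.000490
Total = 0.0253. Share from s = 0.00224/0.0253 = 0.0885.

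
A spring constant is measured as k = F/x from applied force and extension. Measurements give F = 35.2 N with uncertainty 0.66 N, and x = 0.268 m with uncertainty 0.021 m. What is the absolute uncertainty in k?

k is a product of powers, so relative uncertainties combine in quadrature:
  (1·δF/F)² = (1×0.0187)² = 0.000352;  (-1·δx/x)² = (-1×0.0784)² = 0.00614
δk/k = √(0.00649) = 0.0806
k = 131 N/m, so δk = 0.0806 × 131 = 10.6 N/m.

10.6 N/m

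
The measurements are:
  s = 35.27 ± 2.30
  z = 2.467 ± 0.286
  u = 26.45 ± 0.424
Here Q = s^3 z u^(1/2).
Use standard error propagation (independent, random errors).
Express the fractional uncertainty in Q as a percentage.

22.8%

Each factor contributes (exponent × relative error)² to (δQ/Q)²:
  (3·δs/s)² = (3×0.0652)² = 0.0383;  (1·δz/z)² = (1×0.116)² = 0.0134;  (½·δu/u)² = (0.5×0.0160)² = 6.42e-05
δQ/Q = √(0.0518) = 0.228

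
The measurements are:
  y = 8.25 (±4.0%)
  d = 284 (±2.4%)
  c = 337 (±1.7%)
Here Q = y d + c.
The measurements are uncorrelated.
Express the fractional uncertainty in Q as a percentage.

4.08%

Let p = y·d = 2340. δp/p = √((1·δy/y)² + (1·δd/d)²) = √(0.00160 + 0.000576) = 0.0466, so δp = 109.
Q = p + c: δQ = √(δp² + δc²) = √(11900 + 32.8) = 109
Q = 2680, so δQ/Q = 109/2680 = 0.0408.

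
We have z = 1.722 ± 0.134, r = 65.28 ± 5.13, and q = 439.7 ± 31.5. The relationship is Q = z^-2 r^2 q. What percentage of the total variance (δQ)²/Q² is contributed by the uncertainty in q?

(δQ/Q)² = (-2·δz/z)² + (2·δr/r)² + (1·δq/q)²
  z term: (-2×0.0778)² = 0.0242
  r term: (2×0.0786)² = 0.0247
  q term: (1×0.0716)² = 0.00513
Total = 0.0541. Share from q = 0.00513/0.0541 = 0.0949.

9.49%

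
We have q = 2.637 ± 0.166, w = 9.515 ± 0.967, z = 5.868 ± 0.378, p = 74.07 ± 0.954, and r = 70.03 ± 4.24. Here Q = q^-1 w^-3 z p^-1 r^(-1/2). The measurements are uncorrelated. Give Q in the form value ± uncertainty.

Q is a product of powers, so relative uncertainties combine in quadrature:
  (-1·δq/q)² = (-1×0.0630)² = 0.00396;  (-3·δw/w)² = (-3×0.102)² = 0.0930;  (1·δz/z)² = (1×0.0644)² = 0.00415;  (-1·δp/p)² = (-1×0.0129)² = 0.000166;  (−½·δr/r)² = (-0.5×0.0605)² = 0.000916
δQ/Q = √(0.102) = 0.320
Q = 4.167e-06, so δQ = 0.320 × 4.167e-06 = 1.33e-06.

(4.167 ± 1.33) × 10^-6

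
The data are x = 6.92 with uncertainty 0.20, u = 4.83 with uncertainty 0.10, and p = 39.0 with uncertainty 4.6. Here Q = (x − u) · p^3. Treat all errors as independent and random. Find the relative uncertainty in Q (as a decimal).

0.370

Let w = x − u = 2.09. δw = √(δx² + δu²) = √(0.0400 + 0.0100) = 0.224, so δw/w = 0.107.
Q is then a monomial in w, p:
δQ/Q = √((δw/w)² + (3·δp/p)²) = √(0.0114 + 0.125) = 0.370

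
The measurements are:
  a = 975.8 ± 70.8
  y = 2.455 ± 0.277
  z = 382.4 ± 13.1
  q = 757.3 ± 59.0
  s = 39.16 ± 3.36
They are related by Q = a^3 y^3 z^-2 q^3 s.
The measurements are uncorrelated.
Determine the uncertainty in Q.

For a monomial Q ∝ a^3, y^3, z^-2, q^3, s, fractional errors add in quadrature:
  (3·δa/a)² = (3×0.0726)² = 0.0474;  (3·δy/y)² = (3×0.113)² = 0.115;  (-2·δz/z)² = (-2×0.0343)² = 0.00469;  (3·δq/q)² = (3×0.0779)² = 0.0546;  (1·δs/s)² = (1×0.0858)² = 0.00736
δQ/Q = √(0.229) = 0.478
Q = 1.599e+15, so δQ = 0.478 × 1.599e+15 = 7.65e+14.

7.65e+14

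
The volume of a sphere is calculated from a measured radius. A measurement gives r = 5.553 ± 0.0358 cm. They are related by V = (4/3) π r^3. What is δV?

13.9 cm^3

V is a product of powers, so relative uncertainties combine in quadrature:
  (3·δr/r)² = (3×0.00645)² = 0.000374
δV/V = √(0.000374) = 0.0193
V = 717.3 cm^3, so δV = 0.0193 × 717.3 = 13.9 cm^3.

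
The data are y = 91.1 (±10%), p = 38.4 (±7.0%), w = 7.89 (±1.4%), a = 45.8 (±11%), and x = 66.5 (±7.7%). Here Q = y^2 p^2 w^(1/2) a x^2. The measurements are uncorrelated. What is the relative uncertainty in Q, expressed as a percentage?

30.9%

Products/powers → add relative errors in quadrature, weighted by exponent:
  (2·δy/y)² = (2×0.100)² = 0.0400;  (2·δp/p)² = (2×0.0700)² = 0.0196;  (½·δw/w)² = (0.5×0.0140)² = 4.9e-05;  (1·δa/a)² = (1×0.110)² = 0.0121;  (2·δx/x)² = (2×0.0770)² = 0.0237
δQ/Q = √(0.0955) = 0.309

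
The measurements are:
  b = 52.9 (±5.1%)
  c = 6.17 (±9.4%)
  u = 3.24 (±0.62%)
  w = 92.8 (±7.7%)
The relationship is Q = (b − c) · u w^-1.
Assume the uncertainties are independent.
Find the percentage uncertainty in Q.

Let h = b − c = 46.7. δh = √(δb² + δc²) = √(7.28 + 0.336) = 2.76, so δh/h = 0.0591.
Q is then a monomial in h, u, w:
δQ/Q = √((δh/h)² + (1·δu/u)² + (-1·δw/w)²) = √(0.00349 + 3.84e-05 + 0.00593) = 0.0972

9.72%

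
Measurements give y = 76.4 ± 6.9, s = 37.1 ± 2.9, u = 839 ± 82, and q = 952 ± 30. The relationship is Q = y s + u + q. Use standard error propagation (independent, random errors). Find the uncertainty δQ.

Let p = y·s = 2830. δp/p = √((1·δy/y)² + (1·δs/s)²) = √(0.00816 + 0.00611) = 0.119, so δp = 339.
Q = p + u + q: δQ = √(δp² + δu² + δq²) = √(1.15e+05 + 6720 + 900) = 350

350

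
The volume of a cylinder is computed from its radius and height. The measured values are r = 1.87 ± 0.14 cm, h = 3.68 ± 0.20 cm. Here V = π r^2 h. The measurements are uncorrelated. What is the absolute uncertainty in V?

6.44 cm^3

V is a product of powers, so relative uncertainties combine in quadrature:
  (2·δr/r)² = (2×0.0749)² = 0.0224;  (1·δh/h)² = (1×0.0543)² = 0.00295
δV/V = √(0.0254) = 0.159
V = 40.4 cm^3, so δV = 0.159 × 40.4 = 6.44 cm^3.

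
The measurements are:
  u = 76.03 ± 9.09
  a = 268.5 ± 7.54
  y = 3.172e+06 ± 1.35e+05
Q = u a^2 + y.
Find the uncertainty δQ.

Let p = u·a^2 = 5.481e+06. δp/p = √((1·δu/u)² + (2·δa/a)²) = √(0.0143 + 0.00315) = 0.132, so δp = 7.24e+05.
Q = p + y: δQ = √(δp² + δy²) = √(5.24e+11 + 1.82e+10) = 7.37e+05

7.37e+05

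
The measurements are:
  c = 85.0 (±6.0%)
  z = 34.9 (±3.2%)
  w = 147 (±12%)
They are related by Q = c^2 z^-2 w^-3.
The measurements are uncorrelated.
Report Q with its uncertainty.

(1.87 ± 0.719) × 10^-6

Products/powers → add relative errors in quadrature, weighted by exponent:
  (2·δc/c)² = (2×0.0600)² = 0.0144;  (-2·δz/z)² = (-2×0.0320)² = 0.00410;  (-3·δw/w)² = (-3×0.120)² = 0.130
δQ/Q = √(0.148) = 0.385
Q = 1.87e-06, so δQ = 0.385 × 1.87e-06 = 7.19e-07.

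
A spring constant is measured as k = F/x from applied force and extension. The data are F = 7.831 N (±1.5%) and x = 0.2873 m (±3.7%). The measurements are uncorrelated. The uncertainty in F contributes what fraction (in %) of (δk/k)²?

(δk/k)² = (1·δF/F)² + (-1·δx/x)²
  F term: (1×0.0150)² = 0.000225
  x term: (-1×0.0370)² = 0.00137
Total = 0.00159. Share from F = 0.000225/0.00159 = 0.141.

14.1%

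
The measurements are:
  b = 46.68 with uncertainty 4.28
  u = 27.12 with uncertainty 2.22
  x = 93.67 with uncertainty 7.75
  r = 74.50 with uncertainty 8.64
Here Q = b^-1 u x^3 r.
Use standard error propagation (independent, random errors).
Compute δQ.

1.07e+07

Each factor contributes (exponent × relative error)² to (δQ/Q)²:
  (-1·δb/b)² = (-1×0.0917)² = 0.00841;  (1·δu/u)² = (1×0.0819)² = 0.00670;  (3·δx/x)² = (3×0.0827)² = 0.0616;  (1·δr/r)² = (1×0.116)² = 0.0134
δQ/Q = √(0.0902) = 0.300
Q = 3.557e+07, so δQ = 0.300 × 3.557e+07 = 1.07e+07.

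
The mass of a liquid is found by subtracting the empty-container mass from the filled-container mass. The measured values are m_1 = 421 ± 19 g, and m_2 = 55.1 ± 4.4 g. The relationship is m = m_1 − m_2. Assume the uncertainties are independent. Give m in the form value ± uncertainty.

For a sum/difference, combine absolute errors in quadrature:
  (δm_1)² = 361;  (δm_2)² = 19.4
δm = √(380) = 19.5 g
m = 366 g.

366 ± 19.5 g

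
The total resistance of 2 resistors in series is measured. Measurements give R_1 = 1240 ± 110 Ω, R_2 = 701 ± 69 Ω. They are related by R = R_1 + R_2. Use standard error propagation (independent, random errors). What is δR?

130 Ω

For a sum/difference, combine absolute errors in quadrature:
  (δR_1)² = 12100;  (δR_2)² = 4760
δR = √(16900) = 130 Ω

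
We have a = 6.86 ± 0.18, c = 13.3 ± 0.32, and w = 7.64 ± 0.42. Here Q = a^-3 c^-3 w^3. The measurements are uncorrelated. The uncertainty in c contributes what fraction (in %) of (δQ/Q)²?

(δQ/Q)² = (-3·δa/a)² + (-3·δc/c)² + (3·δw/w)²
  a term: (-3×0.0262)² = 0.00620
  c term: (-3×0.0241)² = 0.00521
  w term: (3×0.0550)² = 0.0272
Total = 0.0386. Share from c = 0.00521/0.0386 = 0.135.

13.5%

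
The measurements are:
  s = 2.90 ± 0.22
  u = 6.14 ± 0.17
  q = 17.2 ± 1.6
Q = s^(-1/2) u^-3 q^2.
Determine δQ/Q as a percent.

20.7%

Each factor contributes (exponent × relative error)² to (δQ/Q)²:
  (−½·δs/s)² = (-0.5×0.0759)² = 0.00144;  (-3·δu/u)² = (-3×0.0277)² = 0.00690;  (2·δq/q)² = (2×0.0930)² = 0.0346
δQ/Q = √(0.0430) = 0.207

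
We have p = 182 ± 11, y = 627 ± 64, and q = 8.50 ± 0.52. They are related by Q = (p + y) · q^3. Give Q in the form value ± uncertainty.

Let u = p + y = 809. δu = √(δp² + δy²) = √(121 + 4100) = 64.9, so δu/u = 0.0803.
Q is then a monomial in u, q:
δQ/Q = √((δu/u)² + (3·δq/q)²) = √(0.00644 + 0.0337) = 0.200
Q = 4.97e+05, so δQ = 0.200 × 4.97e+05 = 99500.

(4.97 ± 0.995) × 10^5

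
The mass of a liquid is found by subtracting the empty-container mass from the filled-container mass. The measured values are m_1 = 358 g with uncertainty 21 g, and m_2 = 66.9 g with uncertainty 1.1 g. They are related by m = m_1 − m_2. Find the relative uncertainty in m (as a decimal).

m is a linear combination, so absolute uncertainties add in quadrature:
  (δm_1)² = 441;  (δm_2)² = 1.21
δm = √(442) = 21.0 g
m = 291 g, so δm/m = 21.0/291 = 0.0722.

0.0722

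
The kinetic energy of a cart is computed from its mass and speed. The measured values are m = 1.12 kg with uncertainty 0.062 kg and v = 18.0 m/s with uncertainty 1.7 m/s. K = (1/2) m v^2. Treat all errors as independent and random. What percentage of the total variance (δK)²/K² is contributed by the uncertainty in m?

(δK/K)² = (1·δm/m)² + (2·δv/v)²
  m term: (1×0.0554)² = 0.00306
  v term: (2×0.0944)² = 0.0357
Total = 0.0387. Share from m = 0.00306/0.0387 = 0.0791.

7.91%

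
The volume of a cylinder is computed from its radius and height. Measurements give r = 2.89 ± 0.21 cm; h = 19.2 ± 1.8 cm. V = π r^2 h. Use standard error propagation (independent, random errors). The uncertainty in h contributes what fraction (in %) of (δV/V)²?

(δV/V)² = (2·δr/r)² + (1·δh/h)²
  r term: (2×0.0727)² = 0.0211
  h term: (1×0.0938)² = 0.00879
Total = 0.0299. Share from h = 0.00879/0.0299 = 0.294.

29.4%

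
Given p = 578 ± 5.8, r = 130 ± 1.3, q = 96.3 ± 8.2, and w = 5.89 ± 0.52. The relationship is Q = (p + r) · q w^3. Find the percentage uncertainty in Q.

27.8%

Let u = p + r = 708. δu = √(δp² + δr²) = √(33.6 + 1.69) = 5.94, so δu/u = 0.00840.
Q is then a monomial in u, q, w:
δQ/Q = √((δu/u)² + (1·δq/q)² + (3·δw/w)²) = √(7.05e-05 + 0.00725 + 0.0701) = 0.278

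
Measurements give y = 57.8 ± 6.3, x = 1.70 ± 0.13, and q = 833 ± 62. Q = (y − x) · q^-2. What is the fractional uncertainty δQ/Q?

Let u = y − x = 56.1. δu = √(δy² + δx²) = √(39.7 + 0.0169) = 6.30, so δu/u = 0.112.
Q is then a monomial in u, q:
δQ/Q = √((δu/u)² + (-2·δq/q)²) = √(0.0126 + 0.0222) = 0.186

0.186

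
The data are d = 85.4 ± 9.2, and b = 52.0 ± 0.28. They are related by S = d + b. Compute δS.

Sums and differences: (δS)² = Σ (cᵢ δxᵢ)².
  (δd)² = 84.6;  (δb)² = 0.0784
δS = √(84.7) = 9.20

9.20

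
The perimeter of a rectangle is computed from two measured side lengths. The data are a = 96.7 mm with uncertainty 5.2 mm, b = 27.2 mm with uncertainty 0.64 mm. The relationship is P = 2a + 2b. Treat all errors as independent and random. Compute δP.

P is a linear combination, so absolute uncertainties add in quadrature:
  (2·δa)² = 108;  (2·δb)² = 1.64
δP = √(110) = 10.5 mm

10.5 mm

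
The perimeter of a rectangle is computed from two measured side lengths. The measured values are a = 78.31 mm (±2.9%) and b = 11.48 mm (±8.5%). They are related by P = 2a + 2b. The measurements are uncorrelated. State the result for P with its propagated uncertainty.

179.6 ± 4.94 mm

For a sum/difference, combine absolute errors in quadrature:
  (2·δa)² = 20.6;  (2·δb)² = 3.81
δP = √(24.4) = 4.94 mm
P = 179.6 mm.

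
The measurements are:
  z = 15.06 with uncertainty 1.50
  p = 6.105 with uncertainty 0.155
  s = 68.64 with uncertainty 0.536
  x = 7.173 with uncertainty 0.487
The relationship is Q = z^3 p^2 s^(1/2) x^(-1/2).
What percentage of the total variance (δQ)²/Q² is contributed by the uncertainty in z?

96.0%

(δQ/Q)² = (3·δz/z)² + (2·δp/p)² + (½·δs/s)² + (−½·δx/x)²
  z term: (3×0.0996)² = 0.0893
  p term: (2×0.0254)² = 0.00258
  s term: (0.5×0.00781)² = 1.52e-05
  x term: (-0.5×0.0679)² = 0.00115
Total = 0.0930. Share from z = 0.0893/0.0930 = 0.960.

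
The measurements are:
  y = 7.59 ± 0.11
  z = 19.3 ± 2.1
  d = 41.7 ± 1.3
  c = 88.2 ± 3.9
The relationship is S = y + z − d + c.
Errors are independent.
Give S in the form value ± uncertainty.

Sums and differences: (δS)² = Σ (cᵢ δxᵢ)².
  (δy)² = 0.0121;  (δz)² = 4.41;  (δd)² = 1.69;  (δc)² = 15.2
δS = √(21.3) = 4.62
S = 73.4.

73.4 ± 4.62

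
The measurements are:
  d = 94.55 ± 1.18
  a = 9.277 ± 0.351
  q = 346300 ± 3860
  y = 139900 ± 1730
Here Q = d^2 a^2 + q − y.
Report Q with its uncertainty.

975800 ± 61500

Let p = d^2·a^2 = 769400. δp/p = √((2·δd/d)² + (2·δa/a)²) = √(0.000623 + 0.00573) = 0.0797, so δp = 61300.
Q = p + q − y: δQ = √(δp² + δq² + δy²) = √(3.76e+09 + 1.49e+07 + 2.99e+06) = 61500
Q = 975800.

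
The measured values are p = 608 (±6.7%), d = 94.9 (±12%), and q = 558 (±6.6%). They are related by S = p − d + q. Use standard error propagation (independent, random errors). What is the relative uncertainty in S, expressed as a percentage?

5.24%

S is a linear combination, so absolute uncertainties add in quadrature:
  (δp)² = 1660;  (δd)² = 130;  (δq)² = 1360
δS = √(3150) = 56.1
S = 1070, so δS/S = 56.1/1070 = 0.0524.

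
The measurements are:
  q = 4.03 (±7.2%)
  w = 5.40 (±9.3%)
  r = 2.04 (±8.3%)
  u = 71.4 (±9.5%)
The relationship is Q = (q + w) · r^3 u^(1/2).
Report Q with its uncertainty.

Let h = q + w = 9.43. δh = √(δq² + δw²) = √(0.0842 + 0.252) = 0.580, so δh/h = 0.0615.
Q is then a monomial in h, r, u:
δQ/Q = √((δh/h)² + (3·δr/r)² + (½·δu/u)²) = √(0.00378 + 0.0620 + 0.00226) = 0.261
Q = 676, so δQ = 0.261 × 676 = 176.

676 ± 176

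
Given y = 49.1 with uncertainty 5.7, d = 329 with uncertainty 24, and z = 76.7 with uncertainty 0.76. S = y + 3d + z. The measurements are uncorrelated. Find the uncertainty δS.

Absolute uncertainties add in quadrature for a linear combination:
  (δy)² = 32.5;  (3·δd)² = 5180;  (δz)² = 0.578
δS = √(5220) = 72.2

72.2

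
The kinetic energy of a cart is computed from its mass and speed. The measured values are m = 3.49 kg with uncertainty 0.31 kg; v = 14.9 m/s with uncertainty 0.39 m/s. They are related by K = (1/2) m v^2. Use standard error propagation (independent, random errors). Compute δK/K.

Since K is a product/quotient, work with relative uncertainties:
  (1·δm/m)² = (1×0.0888)² = 0.00789;  (2·δv/v)² = (2×0.0262)² = 0.00274
δK/K = √(0.0106) = 0.103

0.103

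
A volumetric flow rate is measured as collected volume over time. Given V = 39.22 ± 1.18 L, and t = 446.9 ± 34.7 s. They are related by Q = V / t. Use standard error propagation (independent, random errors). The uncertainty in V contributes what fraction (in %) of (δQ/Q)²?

(δQ/Q)² = (1·δV/V)² + (-1·δt/t)²
  V term: (1×0.0301)² = 0.000905
  t term: (-1×0.0776)² = 0.00603
Total = 0.00693. Share from V = 0.000905/0.00693 = 0.131.

13.1%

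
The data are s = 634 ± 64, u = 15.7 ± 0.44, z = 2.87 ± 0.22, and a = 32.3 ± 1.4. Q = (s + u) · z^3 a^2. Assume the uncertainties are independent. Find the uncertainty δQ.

Let w = s + u = 650. δw = √(δs² + δu²) = √(4100 + 0.194) = 64.0, so δw/w = 0.0985.
Q is then a monomial in w, z, a:
δQ/Q = √((δw/w)² + (3·δz/z)² + (2·δa/a)²) = √(0.00970 + 0.0529 + 0.00751) = 0.265
Q = 1.6e+07, so δQ = 0.265 × 1.6e+07 = 4.24e+06.

4.24e+06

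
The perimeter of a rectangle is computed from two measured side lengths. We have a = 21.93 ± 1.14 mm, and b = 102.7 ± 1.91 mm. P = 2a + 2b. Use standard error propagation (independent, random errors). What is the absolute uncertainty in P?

4.45 mm

P is a linear combination, so absolute uncertainties add in quadrature:
  (2·δa)² = 5.20;  (2·δb)² = 14.6
δP = √(19.8) = 4.45 mm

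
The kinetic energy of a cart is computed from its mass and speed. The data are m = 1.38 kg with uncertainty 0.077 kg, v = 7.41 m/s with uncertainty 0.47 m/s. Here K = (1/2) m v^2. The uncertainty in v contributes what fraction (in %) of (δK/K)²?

(δK/K)² = (1·δm/m)² + (2·δv/v)²
  m term: (1×0.0558)² = 0.00311
  v term: (2×0.0634)² = 0.0161
Total = 0.0192. Share from v = 0.0161/0.0192 = 0.838.

83.8%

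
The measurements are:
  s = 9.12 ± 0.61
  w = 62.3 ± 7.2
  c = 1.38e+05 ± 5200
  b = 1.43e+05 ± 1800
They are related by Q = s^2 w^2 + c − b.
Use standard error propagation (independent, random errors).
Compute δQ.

86400

Let p = s^2·w^2 = 3.23e+05. δp/p = √((2·δs/s)² + (2·δw/w)²) = √(0.0179 + 0.0534) = 0.267, so δp = 86200.
Q = p + c − b: δQ = √(δp² + δc² + δb²) = √(7.43e+09 + 2.7e+07 + 3.24e+06) = 86400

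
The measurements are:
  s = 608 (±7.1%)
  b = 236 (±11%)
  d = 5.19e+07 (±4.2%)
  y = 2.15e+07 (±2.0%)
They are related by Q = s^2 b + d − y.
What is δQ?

Let p = s^2·b = 8.72e+07. δp/p = √((2·δs/s)² + (1·δb/b)²) = √(0.0202 + 0.0121) = 0.180, so δp = 1.57e+07.
Q = p + d − y: δQ = √(δp² + δd² + δy²) = √(2.46e+14 + 4.75e+12 + 1.85e+11) = 1.58e+07

1.58e+07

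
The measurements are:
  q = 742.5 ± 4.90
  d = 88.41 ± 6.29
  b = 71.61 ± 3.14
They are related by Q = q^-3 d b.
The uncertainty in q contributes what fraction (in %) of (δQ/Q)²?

(δQ/Q)² = (-3·δq/q)² + (1·δd/d)² + (1·δb/b)²
  q term: (-3×0.00660)² = 0.000392
  d term: (1×0.0711)² = 0.00506
  b term: (1×0.0438)² = 0.00192
Total = 0.00738. Share from q = 0.000392/0.00738 = 0.0531.

5.31%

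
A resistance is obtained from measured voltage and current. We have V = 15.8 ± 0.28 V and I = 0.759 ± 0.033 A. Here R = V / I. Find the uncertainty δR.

R is a product of powers, so relative uncertainties combine in quadrature:
  (1·δV/V)² = (1×0.0177)² = 0.000314;  (-1·δI/I)² = (-1×0.0435)² = 0.00189
δR/R = √(0.00220) = 0.0470
R = 20.8 Ω, so δR = 0.0470 × 20.8 = 0.977 Ω.

0.977 Ω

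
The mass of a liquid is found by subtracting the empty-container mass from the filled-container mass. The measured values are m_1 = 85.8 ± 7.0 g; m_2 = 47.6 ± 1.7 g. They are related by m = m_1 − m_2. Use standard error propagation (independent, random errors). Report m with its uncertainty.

38.2 ± 7.20 g

m is a linear combination, so absolute uncertainties add in quadrature:
  (δm_1)² = 49.0;  (δm_2)² = 2.89
δm = √(51.9) = 7.20 g
m = 38.2 g.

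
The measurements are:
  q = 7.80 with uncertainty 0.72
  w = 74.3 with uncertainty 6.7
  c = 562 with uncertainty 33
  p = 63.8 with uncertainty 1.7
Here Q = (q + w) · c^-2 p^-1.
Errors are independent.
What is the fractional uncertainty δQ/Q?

0.146

Let u = q + w = 82.1. δu = √(δq² + δw²) = √(0.518 + 44.9) = 6.74, so δu/u = 0.0821.
Q is then a monomial in u, c, p:
δQ/Q = √((δu/u)² + (-2·δc/c)² + (-1·δp/p)²) = √(0.00674 + 0.0138 + 0.000710) = 0.146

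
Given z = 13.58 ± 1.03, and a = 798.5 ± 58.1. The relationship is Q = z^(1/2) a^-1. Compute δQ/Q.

0.0821

Each factor contributes (exponent × relative error)² to (δQ/Q)²:
  (½·δz/z)² = (0.5×0.0758)² = 0.00144;  (-1·δa/a)² = (-1×0.0728)² = 0.00529
δQ/Q = √(0.00673) = 0.0821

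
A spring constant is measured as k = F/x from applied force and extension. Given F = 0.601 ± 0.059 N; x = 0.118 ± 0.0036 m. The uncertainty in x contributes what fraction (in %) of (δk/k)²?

8.81%

(δk/k)² = (1·δF/F)² + (-1·δx/x)²
  F term: (1×0.0982)² = 0.00964
  x term: (-1×0.0305)² = 0.000931
Total = 0.0106. Share from x = 0.000931/0.0106 = 0.0881.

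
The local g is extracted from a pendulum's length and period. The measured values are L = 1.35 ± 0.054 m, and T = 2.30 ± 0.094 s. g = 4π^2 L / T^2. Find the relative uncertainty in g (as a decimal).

0.0910

Since g is a product/quotient, work with relative uncertainties:
  (1·δL/L)² = (1×0.0400)² = 0.00160;  (-2·δT/T)² = (-2×0.0409)² = 0.00668
δg/g = √(0.00828) = 0.0910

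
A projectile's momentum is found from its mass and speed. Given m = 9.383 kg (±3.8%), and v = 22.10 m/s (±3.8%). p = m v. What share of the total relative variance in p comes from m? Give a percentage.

(δp/p)² = (1·δm/m)² + (1·δv/v)²
  m term: (1×0.0380)² = 0.00144
  v term: (1×0.0380)² = 0.00144
Total = 0.00289. Share from m = 0.00144/0.00289 = 0.500.

50.0%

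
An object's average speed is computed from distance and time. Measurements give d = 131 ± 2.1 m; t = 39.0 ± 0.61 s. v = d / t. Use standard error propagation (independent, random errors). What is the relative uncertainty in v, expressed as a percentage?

Each factor contributes (exponent × relative error)² to (δv/v)²:
  (1·δd/d)² = (1×0.0160)² = 0.000257;  (-1·δt/t)² = (-1×0.0156)² = 0.000245
δv/v = √(0.000502) = 0.0224

2.24%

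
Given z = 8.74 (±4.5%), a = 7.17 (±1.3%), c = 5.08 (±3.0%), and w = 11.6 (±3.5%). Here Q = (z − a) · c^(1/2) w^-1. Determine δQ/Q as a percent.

Let u = z − a = 1.57. δu = √(δz² + δa²) = √(0.155 + 0.00869) = 0.404, so δu/u = 0.257.
Q is then a monomial in u, c, w:
δQ/Q = √((δu/u)² + (½·δc/c)² + (-1·δw/w)²) = √(0.0663 + 0.000225 + 0.00123) = 0.260

26.0%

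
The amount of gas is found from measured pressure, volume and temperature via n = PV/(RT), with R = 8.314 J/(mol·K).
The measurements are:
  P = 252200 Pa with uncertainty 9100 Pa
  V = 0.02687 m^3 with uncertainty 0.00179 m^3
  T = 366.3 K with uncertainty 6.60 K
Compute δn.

0.173 mol

n is a product of powers, so relative uncertainties combine in quadrature:
  (1·δP/P)² = (1×0.0361)² = 0.00130;  (1·δV/V)² = (1×0.0666)² = 0.00444;  (-1·δT/T)² = (-1×0.0180)² = 0.000325
δn/n = √(0.00606) = 0.0779
n = 2.225 mol, so δn = 0.0779 × 2.225 = 0.173 mol.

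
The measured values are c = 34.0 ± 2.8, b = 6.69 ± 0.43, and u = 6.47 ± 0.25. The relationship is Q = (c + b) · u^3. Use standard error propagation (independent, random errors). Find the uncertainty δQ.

1490

Let w = c + b = 40.7. δw = √(δc² + δb²) = √(7.84 + 0.185) = 2.83, so δw/w = 0.0696.
Q is then a monomial in w, u:
δQ/Q = √((δw/w)² + (3·δu/u)²) = √(0.00485 + 0.0134) = 0.135
Q = 11000, so δQ = 0.135 × 11000 = 1490.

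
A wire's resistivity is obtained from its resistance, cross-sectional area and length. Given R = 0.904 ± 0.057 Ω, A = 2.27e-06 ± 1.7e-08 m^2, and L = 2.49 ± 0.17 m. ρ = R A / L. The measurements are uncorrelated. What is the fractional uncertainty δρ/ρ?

Each factor contributes (exponent × relative error)² to (δρ/ρ)²:
  (1·δR/R)² = (1×0.0631)² = 0.00398;  (1·δA/A)² = (1×0.00749)² = 5.61e-05;  (-1·δL/L)² = (-1×0.0683)² = 0.00466
δρ/ρ = √(0.00869) = 0.0932

0.0932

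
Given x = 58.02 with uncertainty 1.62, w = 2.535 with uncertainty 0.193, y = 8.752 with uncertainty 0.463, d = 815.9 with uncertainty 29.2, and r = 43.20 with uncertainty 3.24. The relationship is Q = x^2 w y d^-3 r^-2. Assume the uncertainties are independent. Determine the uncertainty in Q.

Q is a product of powers, so relative uncertainties combine in quadrature:
  (2·δx/x)² = (2×0.0279)² = 0.00312;  (1·δw/w)² = (1×0.0761)² = 0.00580;  (1·δy/y)² = (1×0.0529)² = 0.00280;  (-3·δd/d)² = (-3×0.0358)² = 0.0115;  (-2·δr/r)² = (-2×0.0750)² = 0.0225
δQ/Q = √(0.0457) = 0.214
Q = 7.368e-08, so δQ = 0.214 × 7.368e-08 = 1.58e-08.

1.58e-08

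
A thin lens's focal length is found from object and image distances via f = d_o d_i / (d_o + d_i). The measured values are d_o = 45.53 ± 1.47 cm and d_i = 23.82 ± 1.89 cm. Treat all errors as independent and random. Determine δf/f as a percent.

5.33%

∂f/∂d_o = (d_i/(d_o+d_i))² = 0.118;  ∂f/∂d_i = (d_o/(d_o+d_i))² = 0.431
δf = √((∂f/∂d_o · δd_o)² + (∂f/∂d_i · δd_i)²) = √(0.0301 + 0.664) = 0.833 cm
f = 15.64 cm, so δf/f = 0.833/15.64 = 0.0533.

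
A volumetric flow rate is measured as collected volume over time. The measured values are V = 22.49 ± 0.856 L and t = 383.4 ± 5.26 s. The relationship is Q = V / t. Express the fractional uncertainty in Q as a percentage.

Relative error in a monomial: (δQ/Q)² = Σ (nᵢ · δxᵢ/xᵢ)².
  (1·δV/V)² = (1×0.0381)² = 0.00145;  (-1·δt/t)² = (-1×0.0137)² = 0.000188
δQ/Q = √(0.00164) = 0.0405

4.05%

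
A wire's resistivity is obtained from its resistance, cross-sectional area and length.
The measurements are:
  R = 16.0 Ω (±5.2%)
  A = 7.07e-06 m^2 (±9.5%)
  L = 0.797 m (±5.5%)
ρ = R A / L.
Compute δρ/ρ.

Each factor contributes (exponent × relative error)² to (δρ/ρ)²:
  (1·δR/R)² = (1×0.0520)² = 0.00270;  (1·δA/A)² = (1×0.0950)² = 0.00903;  (-1·δL/L)² = (-1×0.0550)² = 0.00303
δρ/ρ = √(0.0148) = 0.121

0.121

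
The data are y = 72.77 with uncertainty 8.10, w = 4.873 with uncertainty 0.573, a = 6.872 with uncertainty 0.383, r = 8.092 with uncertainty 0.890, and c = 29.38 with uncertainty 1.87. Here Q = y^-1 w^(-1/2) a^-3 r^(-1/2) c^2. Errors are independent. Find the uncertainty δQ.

0.00146

Products/powers → add relative errors in quadrature, weighted by exponent:
  (-1·δy/y)² = (-1×0.111)² = 0.0124;  (−½·δw/w)² = (-0.5×0.118)² = 0.00346;  (-3·δa/a)² = (-3×0.0557)² = 0.0280;  (−½·δr/r)² = (-0.5×0.110)² = 0.00302;  (2·δc/c)² = (2×0.0636)² = 0.0162
δQ/Q = √(0.0630) = 0.251
Q = 0.005821, so δQ = 0.251 × 0.005821 = 0.00146.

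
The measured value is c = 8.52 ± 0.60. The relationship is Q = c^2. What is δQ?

Q ∝ c^2, so δQ/Q = |2| · δc/c = 2 × 0.0704 = 0.141.
Q = 72.6, so δQ = 0.141 × 72.6 = 10.2.

10.2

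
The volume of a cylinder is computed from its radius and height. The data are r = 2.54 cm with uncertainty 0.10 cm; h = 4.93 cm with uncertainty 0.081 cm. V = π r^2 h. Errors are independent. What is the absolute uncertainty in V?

8.04 cm^3

For a monomial V ∝ r^2, h, fractional errors add in quadrature:
  (2·δr/r)² = (2×0.0394)² = 0.00620;  (1·δh/h)² = (1×0.0164)² = 0.000270
δV/V = √(0.00647) = 0.0804
V = 99.9 cm^3, so δV = 0.0804 × 99.9 = 8.04 cm^3.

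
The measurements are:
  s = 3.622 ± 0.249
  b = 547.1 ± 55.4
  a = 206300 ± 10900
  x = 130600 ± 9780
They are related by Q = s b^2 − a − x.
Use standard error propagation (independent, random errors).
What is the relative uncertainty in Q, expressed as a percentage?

31.1%

Let p = s·b^2 = 1.084e+06. δp/p = √((1·δs/s)² + (2·δb/b)²) = √(0.00473 + 0.0410) = 0.214, so δp = 2.32e+05.
Q = p − a − x: δQ = √(δp² + δa² + δx²) = √(5.38e+10 + 1.19e+08 + 9.56e+07) = 2.32e+05
Q = 747200, so δQ/Q = 2.32e+05/747200 = 0.311.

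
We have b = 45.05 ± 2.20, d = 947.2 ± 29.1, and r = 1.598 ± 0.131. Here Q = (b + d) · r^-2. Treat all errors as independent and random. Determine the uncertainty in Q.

64.7

Let u = b + d = 992.2. δu = √(δb² + δd²) = √(4.84 + 847) = 29.2, so δu/u = 0.0294.
Q is then a monomial in u, r:
δQ/Q = √((δu/u)² + (-2·δr/r)²) = √(0.000865 + 0.0269) = 0.167
Q = 388.6, so δQ = 0.167 × 388.6 = 64.7.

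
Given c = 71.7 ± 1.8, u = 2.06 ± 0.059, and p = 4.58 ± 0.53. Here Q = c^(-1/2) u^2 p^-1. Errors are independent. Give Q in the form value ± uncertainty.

0.109 ± 0.0142

Each factor contributes (exponent × relative error)² to (δQ/Q)²:
  (−½·δc/c)² = (-0.5×0.0251)² = 0.000158;  (2·δu/u)² = (2×0.0286)² = 0.00328;  (-1·δp/p)² = (-1×0.116)² = 0.0134
δQ/Q = √(0.0168) = 0.130
Q = 0.109, so δQ = 0.130 × 0.109 = 0.0142.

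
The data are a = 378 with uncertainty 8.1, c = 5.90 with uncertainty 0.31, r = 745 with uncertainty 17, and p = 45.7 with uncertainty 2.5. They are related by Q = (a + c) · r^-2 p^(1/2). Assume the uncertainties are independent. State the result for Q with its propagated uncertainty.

0.00468 ± 0.000268

Let u = a + c = 384. δu = √(δa² + δc²) = √(65.6 + 0.0961) = 8.11, so δu/u = 0.0211.
Q is then a monomial in u, r, p:
δQ/Q = √((δu/u)² + (-2·δr/r)² + (½·δp/p)²) = √(0.000446 + 0.00208 + 0.000748) = 0.0572
Q = 0.00468, so δQ = 0.0572 × 0.00468 = 0.000268.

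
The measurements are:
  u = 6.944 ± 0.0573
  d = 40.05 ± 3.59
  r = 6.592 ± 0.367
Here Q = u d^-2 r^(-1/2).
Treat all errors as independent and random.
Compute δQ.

0.000306

For a monomial Q ∝ u, d^-2, r^(-1/2), fractional errors add in quadrature:
  (1·δu/u)² = (1×0.00825)² = 6.81e-05;  (-2·δd/d)² = (-2×0.0896)² = 0.0321;  (−½·δr/r)² = (-0.5×0.0557)² = 0.000775
δQ/Q = √(0.0330) = 0.182
Q = 0.001686, so δQ = 0.182 × 0.001686 = 0.000306.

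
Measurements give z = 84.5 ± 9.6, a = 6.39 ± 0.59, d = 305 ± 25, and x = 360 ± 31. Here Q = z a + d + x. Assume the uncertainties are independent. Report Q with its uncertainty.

1200 ± 88.5

Let p = z·a = 540. δp/p = √((1·δz/z)² + (1·δa/a)²) = √(0.0129 + 0.00853) = 0.146, so δp = 79.0.
Q = p + d + x: δQ = √(δp² + δd² + δx²) = √(6250 + 625 + 961) = 88.5
Q = 1200.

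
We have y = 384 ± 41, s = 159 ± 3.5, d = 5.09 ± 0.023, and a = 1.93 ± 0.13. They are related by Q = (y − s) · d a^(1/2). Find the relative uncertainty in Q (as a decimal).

0.186

Let u = y − s = 225. δu = √(δy² + δs²) = √(1680 + 12.2) = 41.1, so δu/u = 0.183.
Q is then a monomial in u, d, a:
δQ/Q = √((δu/u)² + (1·δd/d)² + (½·δa/a)²) = √(0.0334 + 2.04e-05 + 0.00113) = 0.186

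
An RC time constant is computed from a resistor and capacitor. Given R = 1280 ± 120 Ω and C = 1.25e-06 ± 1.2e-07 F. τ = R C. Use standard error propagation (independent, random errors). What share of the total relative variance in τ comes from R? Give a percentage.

(δτ/τ)² = (1·δR/R)² + (1·δC/C)²
  R term: (1×0.0938)² = 0.00879
  C term: (1×0.0960)² = 0.00922
Total = 0.0180. Share from R = 0.00879/0.0180 = 0.488.

48.8%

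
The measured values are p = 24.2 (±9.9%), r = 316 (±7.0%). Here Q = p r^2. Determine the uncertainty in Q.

4.14e+05

Relative error in a monomial: (δQ/Q)² = Σ (nᵢ · δxᵢ/xᵢ)².
  (1·δp/p)² = (1×0.0990)² = 0.00980;  (2·δr/r)² = (2×0.0700)² = 0.0196
δQ/Q = √(0.0294) = 0.171
Q = 2.42e+06, so δQ = 0.171 × 2.42e+06 = 4.14e+05.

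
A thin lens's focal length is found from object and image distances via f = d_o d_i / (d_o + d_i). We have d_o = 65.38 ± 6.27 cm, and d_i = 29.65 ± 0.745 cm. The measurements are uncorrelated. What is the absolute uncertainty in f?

∂f/∂d_o = (d_i/(d_o+d_i))² = 0.0973;  ∂f/∂d_i = (d_o/(d_o+d_i))² = 0.473
δf = √((∂f/∂d_o · δd_o)² + (∂f/∂d_i · δd_i)²) = √(0.373 + 0.124) = 0.705 cm

0.705 cm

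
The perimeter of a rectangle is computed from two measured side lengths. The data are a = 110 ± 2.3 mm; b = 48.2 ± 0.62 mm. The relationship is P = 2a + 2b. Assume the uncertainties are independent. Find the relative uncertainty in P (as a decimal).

0.0151

Absolute uncertainties add in quadrature for a linear combination:
  (2·δa)² = 21.2;  (2·δb)² = 1.54
δP = √(22.7) = 4.76 mm
P = 316 mm, so δP/P = 4.76/316 = 0.0151.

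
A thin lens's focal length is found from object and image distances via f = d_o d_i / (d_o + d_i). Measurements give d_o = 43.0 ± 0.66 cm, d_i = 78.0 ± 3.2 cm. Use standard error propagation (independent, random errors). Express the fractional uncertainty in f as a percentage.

∂f/∂d_o = (d_i/(d_o+d_i))² = 0.416;  ∂f/∂d_i = (d_o/(d_o+d_i))² = 0.126
δf = √((∂f/∂d_o · δd_o)² + (∂f/∂d_i · δd_i)²) = √(0.0752 + 0.163) = 0.488 cm
f = 27.7 cm, so δf/f = 0.488/27.7 = 0.0176.

1.76%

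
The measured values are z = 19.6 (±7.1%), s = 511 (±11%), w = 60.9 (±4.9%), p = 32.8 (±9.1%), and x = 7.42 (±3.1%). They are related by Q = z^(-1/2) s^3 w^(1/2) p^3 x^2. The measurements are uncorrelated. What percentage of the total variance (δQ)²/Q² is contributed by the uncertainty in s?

57.6%

(δQ/Q)² = (−½·δz/z)² + (3·δs/s)² + (½·δw/w)² + (3·δp/p)² + (2·δx/x)²
  z term: (-0.5×0.0710)² = 0.00126
  s term: (3×0.110)² = 0.109
  w term: (0.5×0.0490)² = 0.000600
  p term: (3×0.0910)² = 0.0745
  x term: (2×0.0310)² = 0.00384
Total = 0.189. Share from s = 0.109/0.189 = 0.576.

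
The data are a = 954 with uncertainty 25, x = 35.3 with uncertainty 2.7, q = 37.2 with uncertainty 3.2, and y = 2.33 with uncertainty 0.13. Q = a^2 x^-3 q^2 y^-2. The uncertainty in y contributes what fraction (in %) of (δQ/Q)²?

(δQ/Q)² = (2·δa/a)² + (-3·δx/x)² + (2·δq/q)² + (-2·δy/y)²
  a term: (2×0.0262)² = 0.00275
  x term: (-3×0.0765)² = 0.0527
  q term: (2×0.0860)² = 0.0296
  y term: (-2×0.0558)² = 0.0125
Total = 0.0975. Share from y = 0.0125/0.0975 = 0.128.

12.8%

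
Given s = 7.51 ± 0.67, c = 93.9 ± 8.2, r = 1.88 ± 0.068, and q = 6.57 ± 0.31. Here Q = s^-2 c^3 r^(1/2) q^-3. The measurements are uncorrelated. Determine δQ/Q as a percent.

34.8%

Each factor contributes (exponent × relative error)² to (δQ/Q)²:
  (-2·δs/s)² = (-2×0.0892)² = 0.0318;  (3·δc/c)² = (3×0.0873)² = 0.0686;  (½·δr/r)² = (0.5×0.0362)² = 0.000327;  (-3·δq/q)² = (-3×0.0472)² = 0.0200
δQ/Q = √(0.121) = 0.348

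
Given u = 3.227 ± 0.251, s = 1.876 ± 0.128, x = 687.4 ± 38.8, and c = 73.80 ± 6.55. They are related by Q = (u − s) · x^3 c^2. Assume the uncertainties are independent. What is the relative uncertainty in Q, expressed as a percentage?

32.2%

Let w = u − s = 1.351. δw = √(δu² + δs²) = √(0.0630 + 0.0164) = 0.282, so δw/w = 0.209.
Q is then a monomial in w, x, c:
δQ/Q = √((δw/w)² + (3·δx/x)² + (2·δc/c)²) = √(0.0435 + 0.0287 + 0.0315) = 0.322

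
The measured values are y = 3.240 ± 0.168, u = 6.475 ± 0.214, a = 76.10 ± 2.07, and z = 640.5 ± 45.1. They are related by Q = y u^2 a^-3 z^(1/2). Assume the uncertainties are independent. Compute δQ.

Relative error in a monomial: (δQ/Q)² = Σ (nᵢ · δxᵢ/xᵢ)².
  (1·δy/y)² = (1×0.0519)² = 0.00269;  (2·δu/u)² = (2×0.0331)² = 0.00437;  (-3·δa/a)² = (-3×0.0272)² = 0.00666;  (½·δz/z)² = (0.5×0.0704)² = 0.00124
δQ/Q = √(0.0150) = 0.122
Q = 0.007801, so δQ = 0.122 × 0.007801 = 0.000954.

0.000954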